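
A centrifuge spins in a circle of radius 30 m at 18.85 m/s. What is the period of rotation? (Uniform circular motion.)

T = 2πr/v = 2π×30/18.85 = 10.0 s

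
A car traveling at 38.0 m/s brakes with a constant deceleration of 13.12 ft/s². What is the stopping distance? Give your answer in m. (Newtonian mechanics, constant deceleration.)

a = 13.12 ft/s² × 0.3048 = 3.99898 m/s²
d = v₀² / (2a) = 38.0² / (2 × 3.99898) = 1444.0 / 7.99796 = 180.5 m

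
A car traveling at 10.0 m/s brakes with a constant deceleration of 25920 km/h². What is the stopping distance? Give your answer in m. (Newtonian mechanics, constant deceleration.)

a = 25920 km/h² × 7.716049382716049e-05 = 2.0 m/s²
d = v₀² / (2a) = 10.0² / (2 × 2.0) = 100.0 / 4.0 = 25.0 m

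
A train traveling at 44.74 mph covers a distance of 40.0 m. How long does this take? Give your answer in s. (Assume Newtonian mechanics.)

v = 44.74 mph × 0.44704 = 20.0006 m/s
t = d / v = 40.0 / 20.0006 = 2.0 s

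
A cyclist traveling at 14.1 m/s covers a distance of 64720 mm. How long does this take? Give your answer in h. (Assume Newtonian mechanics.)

d = 64720 mm × 0.001 = 64.72 m
t = d / v = 64.72 / 14.1 = 4.59007 s
t = 4.59007 s / 3600.0 = 0.001275 h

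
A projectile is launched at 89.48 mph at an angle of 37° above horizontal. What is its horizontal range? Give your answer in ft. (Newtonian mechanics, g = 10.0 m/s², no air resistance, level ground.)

v₀ = 89.48 mph × 0.44704 = 40.0011 m/s
R = v₀² × sin(2θ) / g = 40.0011² × sin(2 × 37°) / 10.0 = 1600.09 × 0.961262 / 10.0 = 153.811 m
R = 153.811 m / 0.3048 = 504.6 ft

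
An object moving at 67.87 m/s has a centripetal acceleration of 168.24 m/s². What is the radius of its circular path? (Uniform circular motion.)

r = v²/a_c = 67.87²/168.24 = 27.38 m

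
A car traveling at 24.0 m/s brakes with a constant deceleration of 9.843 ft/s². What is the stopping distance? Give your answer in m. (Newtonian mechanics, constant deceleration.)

a = 9.843 ft/s² × 0.3048 = 3.00015 m/s²
d = v₀² / (2a) = 24.0² / (2 × 3.00015) = 576.0 / 6.0003 = 96.0 m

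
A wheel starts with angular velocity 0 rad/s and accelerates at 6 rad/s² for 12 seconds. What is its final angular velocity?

ω = ω₀ + αt = 0 + 6 × 12 = 72 rad/s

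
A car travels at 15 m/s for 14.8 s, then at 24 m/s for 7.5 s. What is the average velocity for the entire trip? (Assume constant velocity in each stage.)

d₁ = v₁t₁ = 15 × 14.8 = 222.0 m
d₂ = v₂t₂ = 24 × 7.5 = 180.0 m
d_total = 402.0 m, t_total = 22.3 s
v_avg = d_total/t_total = 402.0/22.3 = 18.03 m/s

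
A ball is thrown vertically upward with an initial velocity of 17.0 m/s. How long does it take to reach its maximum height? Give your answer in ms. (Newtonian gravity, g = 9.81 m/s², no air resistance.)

t_up = v₀ / g = 17.0 / 9.81 = 1.73293 s
t_up = 1.73293 s / 0.001 = 1733 ms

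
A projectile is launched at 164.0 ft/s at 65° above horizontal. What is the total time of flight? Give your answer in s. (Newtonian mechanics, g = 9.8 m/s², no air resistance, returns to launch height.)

v₀ = 164.0 ft/s × 0.3048 = 49.9872 m/s
T = 2 × v₀ × sin(θ) / g = 2 × 49.9872 × sin(65°) / 9.8 = 2 × 49.9872 × 0.906308 / 9.8 = 9.246 s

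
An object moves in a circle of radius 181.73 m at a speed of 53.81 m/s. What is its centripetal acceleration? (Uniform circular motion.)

a_c = v²/r = 53.81²/181.73 = 2895.5161/181.73 = 15.93 m/s²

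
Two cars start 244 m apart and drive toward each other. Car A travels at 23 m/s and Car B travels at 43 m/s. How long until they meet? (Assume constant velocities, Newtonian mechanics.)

Combined speed: v_combined = 23 + 43 = 66 m/s
Time to meet: t = d/v_combined = 244/66 = 3.7 s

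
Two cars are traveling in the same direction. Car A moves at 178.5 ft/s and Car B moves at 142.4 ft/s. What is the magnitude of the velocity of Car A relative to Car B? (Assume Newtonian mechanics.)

v_rel = |v_A - v_B| = |178.5 - 142.4| = 36.1 ft/s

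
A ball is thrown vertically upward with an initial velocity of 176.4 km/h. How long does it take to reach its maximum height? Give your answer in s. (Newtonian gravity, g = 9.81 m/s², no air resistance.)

v₀ = 176.4 km/h × 0.2777777777777778 = 49.0 m/s
t_up = v₀ / g = 49.0 / 9.81 = 4.995 s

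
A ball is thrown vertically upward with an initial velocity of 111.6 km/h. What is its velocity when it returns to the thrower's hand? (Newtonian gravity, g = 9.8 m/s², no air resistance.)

By conservation of energy (no air resistance), the ball returns to the throw height with the same speed as launch, but directed downward.
|v_ground| = v₀ = 111.6 km/h
v_ground = 111.6 km/h (downward)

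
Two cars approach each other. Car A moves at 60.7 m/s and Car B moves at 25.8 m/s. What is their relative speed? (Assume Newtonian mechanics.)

v_rel = v_A + v_B = 60.7 + 25.8 = 86.5 m/s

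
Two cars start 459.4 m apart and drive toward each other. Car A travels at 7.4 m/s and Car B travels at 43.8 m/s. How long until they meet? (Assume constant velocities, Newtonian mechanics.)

Combined speed: v_combined = 7.4 + 43.8 = 51.2 m/s
Time to meet: t = d/v_combined = 459.4/51.2 = 8.97 s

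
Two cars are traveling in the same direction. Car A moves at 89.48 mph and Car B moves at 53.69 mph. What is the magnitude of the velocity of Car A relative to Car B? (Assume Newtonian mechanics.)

v_rel = |v_A - v_B| = |89.48 - 53.69| = 35.79 mph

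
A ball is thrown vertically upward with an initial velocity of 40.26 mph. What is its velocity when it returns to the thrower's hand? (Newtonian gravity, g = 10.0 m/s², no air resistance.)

By conservation of energy (no air resistance), the ball returns to the throw height with the same speed as launch, but directed downward.
|v_ground| = v₀ = 40.26 mph
v_ground = 40.26 mph (downward)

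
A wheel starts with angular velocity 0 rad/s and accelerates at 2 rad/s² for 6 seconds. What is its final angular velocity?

ω = ω₀ + αt = 0 + 2 × 6 = 12 rad/s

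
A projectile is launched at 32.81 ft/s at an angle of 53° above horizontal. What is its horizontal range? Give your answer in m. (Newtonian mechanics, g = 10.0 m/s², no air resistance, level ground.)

v₀ = 32.81 ft/s × 0.3048 = 10.0005 m/s
R = v₀² × sin(2θ) / g = 10.0005² × sin(2 × 53°) / 10.0 = 100.01 × 0.961262 / 10.0 = 9.614 m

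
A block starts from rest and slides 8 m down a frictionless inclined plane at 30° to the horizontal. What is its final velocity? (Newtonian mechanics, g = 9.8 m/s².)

a = g sin(θ) = 9.8 × sin(30°) = 4.9 m/s²
v = √(2ad) = √(2 × 4.9 × 8) = 8.85 m/s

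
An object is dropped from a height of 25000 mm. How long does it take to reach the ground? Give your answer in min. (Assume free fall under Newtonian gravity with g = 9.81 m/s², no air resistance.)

h = 25000 mm × 0.001 = 25.0 m
t = √(2h/g) = √(2 × 25.0 / 9.81) = 2.25762 s
t = 2.25762 s / 60.0 = 0.03763 min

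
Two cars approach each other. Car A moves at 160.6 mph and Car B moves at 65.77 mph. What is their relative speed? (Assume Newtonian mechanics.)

v_rel = v_A + v_B = 160.6 + 65.77 = 226.37 mph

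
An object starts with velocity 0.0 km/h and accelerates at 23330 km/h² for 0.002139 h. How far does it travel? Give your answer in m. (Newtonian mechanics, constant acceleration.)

v₀ = 0.0 km/h × 0.2777777777777778 = 0.0 m/s
a = 23330 km/h² × 7.716049382716049e-05 = 1.80015 m/s²
t = 0.002139 h × 3600.0 = 7.7004 s
d = v₀ × t + ½ × a × t² = 0.0 × 7.7004 + 0.5 × 1.80015 × 7.7004² = 53.37 m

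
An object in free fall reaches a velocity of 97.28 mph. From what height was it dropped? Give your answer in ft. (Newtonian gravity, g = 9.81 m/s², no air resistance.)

v = 97.28 mph × 0.44704 = 43.4881 m/s
h = v² / (2g) = 43.4881² / (2 × 9.81) = 96.3922 m
h = 96.3922 m / 0.3048 = 316.2 ft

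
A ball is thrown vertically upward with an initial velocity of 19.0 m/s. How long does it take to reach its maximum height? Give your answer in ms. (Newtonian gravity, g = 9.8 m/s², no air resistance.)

t_up = v₀ / g = 19.0 / 9.8 = 1.93878 s
t_up = 1.93878 s / 0.001 = 1939 ms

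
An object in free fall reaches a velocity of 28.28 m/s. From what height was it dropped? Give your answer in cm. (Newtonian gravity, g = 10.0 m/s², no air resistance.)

h = v² / (2g) = 28.28² / (2 × 10.0) = 39.9879 m
h = 39.9879 m / 0.01 = 3999 cm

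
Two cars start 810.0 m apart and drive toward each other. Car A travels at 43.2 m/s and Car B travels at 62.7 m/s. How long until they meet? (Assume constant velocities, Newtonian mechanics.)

Combined speed: v_combined = 43.2 + 62.7 = 105.9 m/s
Time to meet: t = d/v_combined = 810.0/105.9 = 7.65 s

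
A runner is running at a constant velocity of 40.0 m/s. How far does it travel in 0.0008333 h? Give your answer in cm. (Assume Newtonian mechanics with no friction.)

t = 0.0008333 h × 3600.0 = 2.99988 s
d = v × t = 40.0 × 2.99988 = 119.995 m
d = 119.995 m / 0.01 = 12000 cm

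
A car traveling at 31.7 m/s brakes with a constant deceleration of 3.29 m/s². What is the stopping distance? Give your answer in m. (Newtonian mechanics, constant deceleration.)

d = v₀² / (2a) = 31.7² / (2 × 3.29) = 1004.89 / 6.58 = 152.7 m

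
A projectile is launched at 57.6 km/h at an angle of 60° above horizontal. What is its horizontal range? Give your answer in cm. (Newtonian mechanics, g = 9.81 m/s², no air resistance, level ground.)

v₀ = 57.6 km/h × 0.2777777777777778 = 16.0 m/s
R = v₀² × sin(2θ) / g = 16.0² × sin(2 × 60°) / 9.81 = 256.0 × 0.866025 / 9.81 = 22.5996 m
R = 22.5996 m / 0.01 = 2260 cm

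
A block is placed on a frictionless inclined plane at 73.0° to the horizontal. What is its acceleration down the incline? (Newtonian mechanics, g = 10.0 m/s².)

a = g sin(θ) = 10.0 × sin(73.0°) = 10.0 × 0.9563 = 9.56 m/s²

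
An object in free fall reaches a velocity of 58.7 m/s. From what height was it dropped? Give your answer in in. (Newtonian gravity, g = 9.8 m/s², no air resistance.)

h = v² / (2g) = 58.7² / (2 × 9.8) = 175.801 m
h = 175.801 m / 0.0254 = 6921 in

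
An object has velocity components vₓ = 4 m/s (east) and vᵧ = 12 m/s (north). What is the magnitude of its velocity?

|v| = √(vₓ² + vᵧ²) = √(4² + 12²) = √(160) = 12.65 m/s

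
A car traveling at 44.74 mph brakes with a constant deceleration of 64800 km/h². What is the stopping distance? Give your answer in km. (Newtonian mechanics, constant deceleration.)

v₀ = 44.74 mph × 0.44704 = 20.0006 m/s
a = 64800 km/h² × 7.716049382716049e-05 = 5.0 m/s²
d = v₀² / (2a) = 20.0006² / (2 × 5.0) = 400.024 / 10.0 = 40.0024 m
d = 40.0024 m / 1000.0 = 0.04 km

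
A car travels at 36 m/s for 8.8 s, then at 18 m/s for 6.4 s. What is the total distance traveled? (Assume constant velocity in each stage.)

d₁ = v₁t₁ = 36 × 8.8 = 316.8 m
d₂ = v₂t₂ = 18 × 6.4 = 115.2 m
d_total = 316.8 + 115.2 = 432.0 m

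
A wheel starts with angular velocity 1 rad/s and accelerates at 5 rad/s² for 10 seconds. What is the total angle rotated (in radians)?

θ = ω₀t + ½αt² = 1×10 + ½×5×10² = 260.0 rad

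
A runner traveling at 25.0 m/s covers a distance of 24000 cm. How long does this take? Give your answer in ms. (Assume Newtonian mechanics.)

d = 24000 cm × 0.01 = 240.0 m
t = d / v = 240.0 / 25.0 = 9.6 s
t = 9.6 s / 0.001 = 9600 ms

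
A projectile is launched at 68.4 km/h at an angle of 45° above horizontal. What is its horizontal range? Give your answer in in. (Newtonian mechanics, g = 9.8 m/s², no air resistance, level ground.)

v₀ = 68.4 km/h × 0.2777777777777778 = 19.0 m/s
R = v₀² × sin(2θ) / g = 19.0² × sin(2 × 45°) / 9.8 = 361.0 × 1.0 / 9.8 = 36.8367 m
R = 36.8367 m / 0.0254 = 1450 in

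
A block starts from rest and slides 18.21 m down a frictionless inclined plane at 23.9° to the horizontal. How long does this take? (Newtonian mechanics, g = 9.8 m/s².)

a = g sin(θ) = 9.8 × sin(23.9°) = 3.9704 m/s²
t = √(2d/a) = √(2 × 18.21 / 3.9704) = 3.03 s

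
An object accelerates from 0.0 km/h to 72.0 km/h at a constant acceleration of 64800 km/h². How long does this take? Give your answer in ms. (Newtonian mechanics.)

v₀ = 0.0 km/h × 0.2777777777777778 = 0.0 m/s
v = 72.0 km/h × 0.2777777777777778 = 20.0 m/s
a = 64800 km/h² × 7.716049382716049e-05 = 5.0 m/s²
t = (v - v₀) / a = (20.0 - 0.0) / 5.0 = 4.0 s
t = 4.0 s / 0.001 = 4000 ms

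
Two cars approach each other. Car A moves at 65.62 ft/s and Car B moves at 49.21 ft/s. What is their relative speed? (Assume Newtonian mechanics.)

v_rel = v_A + v_B = 65.62 + 49.21 = 114.83 ft/s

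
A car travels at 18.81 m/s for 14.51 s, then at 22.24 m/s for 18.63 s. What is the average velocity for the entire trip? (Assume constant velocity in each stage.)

d₁ = v₁t₁ = 18.81 × 14.51 = 272.9331 m
d₂ = v₂t₂ = 22.24 × 18.63 = 414.3312 m
d_total = 687.2643 m, t_total = 33.14 s
v_avg = d_total/t_total = 687.2643/33.14 = 20.74 m/s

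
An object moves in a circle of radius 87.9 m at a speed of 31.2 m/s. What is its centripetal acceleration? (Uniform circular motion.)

a_c = v²/r = 31.2²/87.9 = 973.44/87.9 = 11.07 m/s²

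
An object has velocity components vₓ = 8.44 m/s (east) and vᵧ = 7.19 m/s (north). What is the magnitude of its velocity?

|v| = √(vₓ² + vᵧ²) = √(8.44² + 7.19²) = √(122.9297) = 11.09 m/s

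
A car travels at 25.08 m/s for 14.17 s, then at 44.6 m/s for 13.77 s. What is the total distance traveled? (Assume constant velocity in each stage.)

d₁ = v₁t₁ = 25.08 × 14.17 = 355.3836 m
d₂ = v₂t₂ = 44.6 × 13.77 = 614.142 m
d_total = 355.3836 + 614.142 = 969.53 m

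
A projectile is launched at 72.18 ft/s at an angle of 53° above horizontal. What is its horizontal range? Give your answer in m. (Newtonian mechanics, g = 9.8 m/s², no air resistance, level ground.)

v₀ = 72.18 ft/s × 0.3048 = 22.0005 m/s
R = v₀² × sin(2θ) / g = 22.0005² × sin(2 × 53°) / 9.8 = 484.022 × 0.961262 / 9.8 = 47.48 m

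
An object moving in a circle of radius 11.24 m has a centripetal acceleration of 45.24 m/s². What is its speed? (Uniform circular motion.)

v = √(a_c × r) = √(45.24 × 11.24) = 22.55 m/s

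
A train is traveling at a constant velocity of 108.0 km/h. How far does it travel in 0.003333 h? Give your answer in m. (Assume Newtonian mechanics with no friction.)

v = 108.0 km/h × 0.2777777777777778 = 30.0 m/s
t = 0.003333 h × 3600.0 = 11.9988 s
d = v × t = 30.0 × 11.9988 = 360.0 m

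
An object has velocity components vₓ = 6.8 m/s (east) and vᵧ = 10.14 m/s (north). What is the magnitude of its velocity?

|v| = √(vₓ² + vᵧ²) = √(6.8² + 10.14²) = √(149.0596) = 12.21 m/s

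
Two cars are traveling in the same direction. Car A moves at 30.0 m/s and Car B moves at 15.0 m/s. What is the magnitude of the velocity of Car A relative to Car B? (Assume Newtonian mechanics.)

v_rel = |v_A - v_B| = |30.0 - 15.0| = 15.0 m/s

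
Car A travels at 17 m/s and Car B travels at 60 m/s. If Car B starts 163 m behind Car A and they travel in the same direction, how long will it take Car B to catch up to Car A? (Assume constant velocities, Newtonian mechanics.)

Relative speed: v_rel = 60 - 17 = 43 m/s
Time to catch: t = d₀/v_rel = 163/43 = 3.79 s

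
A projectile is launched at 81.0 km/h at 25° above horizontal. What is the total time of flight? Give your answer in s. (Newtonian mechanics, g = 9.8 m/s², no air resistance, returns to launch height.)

v₀ = 81.0 km/h × 0.2777777777777778 = 22.5 m/s
T = 2 × v₀ × sin(θ) / g = 2 × 22.5 × sin(25°) / 9.8 = 2 × 22.5 × 0.422618 / 9.8 = 1.941 s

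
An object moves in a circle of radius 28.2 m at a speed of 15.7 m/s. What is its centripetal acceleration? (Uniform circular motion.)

a_c = v²/r = 15.7²/28.2 = 246.49/28.2 = 8.74 m/s²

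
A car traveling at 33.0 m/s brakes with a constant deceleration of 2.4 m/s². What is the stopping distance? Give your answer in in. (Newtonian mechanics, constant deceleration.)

d = v₀² / (2a) = 33.0² / (2 × 2.4) = 1089.0 / 4.8 = 226.875 m
d = 226.875 m / 0.0254 = 8932 in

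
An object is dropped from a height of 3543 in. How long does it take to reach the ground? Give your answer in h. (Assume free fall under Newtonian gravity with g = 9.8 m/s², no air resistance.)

h = 3543 in × 0.0254 = 89.9922 m
t = √(2h/g) = √(2 × 89.9922 / 9.8) = 4.28553 s
t = 4.28553 s / 3600.0 = 0.00119 h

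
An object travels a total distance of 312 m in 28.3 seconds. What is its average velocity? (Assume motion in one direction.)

v_avg = Δd / Δt = 312 / 28.3 = 11.02 m/s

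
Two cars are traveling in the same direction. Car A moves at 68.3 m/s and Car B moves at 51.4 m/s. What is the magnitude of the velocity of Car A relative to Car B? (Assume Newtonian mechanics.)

v_rel = |v_A - v_B| = |68.3 - 51.4| = 16.9 m/s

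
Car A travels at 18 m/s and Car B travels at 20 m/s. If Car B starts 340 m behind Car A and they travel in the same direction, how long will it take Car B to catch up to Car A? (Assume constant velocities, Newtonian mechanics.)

Relative speed: v_rel = 20 - 18 = 2 m/s
Time to catch: t = d₀/v_rel = 340/2 = 170.0 s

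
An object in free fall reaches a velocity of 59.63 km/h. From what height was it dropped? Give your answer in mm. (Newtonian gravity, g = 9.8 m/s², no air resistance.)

v = 59.63 km/h × 0.2777777777777778 = 16.5639 m/s
h = v² / (2g) = 16.5639² / (2 × 9.8) = 13.9981 m
h = 13.9981 m / 0.001 = 14000 mm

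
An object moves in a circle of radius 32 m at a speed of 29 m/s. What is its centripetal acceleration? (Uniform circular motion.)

a_c = v²/r = 29²/32 = 841/32 = 26.28 m/s²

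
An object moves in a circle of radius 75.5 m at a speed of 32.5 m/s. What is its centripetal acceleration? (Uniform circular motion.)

a_c = v²/r = 32.5²/75.5 = 1056.25/75.5 = 13.99 m/s²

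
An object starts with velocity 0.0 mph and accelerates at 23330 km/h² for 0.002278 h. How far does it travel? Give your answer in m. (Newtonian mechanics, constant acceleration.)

v₀ = 0.0 mph × 0.44704 = 0.0 m/s
a = 23330 km/h² × 7.716049382716049e-05 = 1.80015 m/s²
t = 0.002278 h × 3600.0 = 8.2008 s
d = v₀ × t + ½ × a × t² = 0.0 × 8.2008 + 0.5 × 1.80015 × 8.2008² = 60.53 m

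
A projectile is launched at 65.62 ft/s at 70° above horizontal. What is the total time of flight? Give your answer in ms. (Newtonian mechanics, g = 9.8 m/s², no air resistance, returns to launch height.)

v₀ = 65.62 ft/s × 0.3048 = 20.001 m/s
T = 2 × v₀ × sin(θ) / g = 2 × 20.001 × sin(70°) / 9.8 = 2 × 20.001 × 0.939693 / 9.8 = 3.83567 s
T = 3.83567 s / 0.001 = 3836 ms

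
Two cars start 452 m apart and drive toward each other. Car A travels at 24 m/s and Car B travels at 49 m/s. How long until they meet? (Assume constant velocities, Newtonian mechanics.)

Combined speed: v_combined = 24 + 49 = 73 m/s
Time to meet: t = d/v_combined = 452/73 = 6.19 s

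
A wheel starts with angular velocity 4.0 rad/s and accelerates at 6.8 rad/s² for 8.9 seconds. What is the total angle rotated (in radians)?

θ = ω₀t + ½αt² = 4.0×8.9 + ½×6.8×8.9² = 304.91 rad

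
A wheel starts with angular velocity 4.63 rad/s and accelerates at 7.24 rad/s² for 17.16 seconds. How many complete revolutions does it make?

θ = ω₀t + ½αt² = 4.63×17.16 + ½×7.24×17.16² = 1145.416272 rad
Total revolutions = θ/(2π) = 1145.416272/(2π) = 182.3
Complete revolutions = ⌊182.3⌋ = 182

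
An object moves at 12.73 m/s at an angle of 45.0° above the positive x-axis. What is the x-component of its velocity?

vₓ = v cos(θ) = 12.73 × cos(45.0°) = 9.0 m/s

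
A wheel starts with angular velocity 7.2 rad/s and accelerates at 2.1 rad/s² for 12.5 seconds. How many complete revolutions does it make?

θ = ω₀t + ½αt² = 7.2×12.5 + ½×2.1×12.5² = 254.0625 rad
Total revolutions = θ/(2π) = 254.0625/(2π) = 40.44
Complete revolutions = ⌊40.44⌋ = 40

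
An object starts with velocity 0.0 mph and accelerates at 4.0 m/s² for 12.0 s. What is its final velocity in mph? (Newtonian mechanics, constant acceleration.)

v₀ = 0.0 mph × 0.44704 = 0.0 m/s
v = v₀ + a × t = 0.0 + 4.0 × 12.0 = 48.0 m/s
v = 48.0 m/s / 0.44704 = 107.4 mph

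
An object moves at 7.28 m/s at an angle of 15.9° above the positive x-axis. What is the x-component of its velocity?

vₓ = v cos(θ) = 7.28 × cos(15.9°) = 7.0 m/s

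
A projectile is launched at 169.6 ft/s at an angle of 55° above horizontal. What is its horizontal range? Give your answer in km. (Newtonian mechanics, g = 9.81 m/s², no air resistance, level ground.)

v₀ = 169.6 ft/s × 0.3048 = 51.6941 m/s
R = v₀² × sin(2θ) / g = 51.6941² × sin(2 × 55°) / 9.81 = 2672.28 × 0.939693 / 9.81 = 255.976 m
R = 255.976 m / 1000.0 = 0.256 km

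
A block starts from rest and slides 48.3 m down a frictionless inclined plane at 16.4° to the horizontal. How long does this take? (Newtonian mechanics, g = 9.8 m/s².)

a = g sin(θ) = 9.8 × sin(16.4°) = 2.7669 m/s²
t = √(2d/a) = √(2 × 48.3 / 2.7669) = 5.91 s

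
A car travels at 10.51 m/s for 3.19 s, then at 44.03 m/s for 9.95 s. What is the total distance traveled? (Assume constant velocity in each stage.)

d₁ = v₁t₁ = 10.51 × 3.19 = 33.5269 m
d₂ = v₂t₂ = 44.03 × 9.95 = 438.0985 m
d_total = 33.5269 + 438.0985 = 471.63 m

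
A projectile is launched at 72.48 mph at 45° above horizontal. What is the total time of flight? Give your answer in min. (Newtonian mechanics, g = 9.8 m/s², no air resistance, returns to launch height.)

v₀ = 72.48 mph × 0.44704 = 32.4015 m/s
T = 2 × v₀ × sin(θ) / g = 2 × 32.4015 × sin(45°) / 9.8 = 2 × 32.4015 × 0.707107 / 9.8 = 4.67578 s
T = 4.67578 s / 60.0 = 0.07793 min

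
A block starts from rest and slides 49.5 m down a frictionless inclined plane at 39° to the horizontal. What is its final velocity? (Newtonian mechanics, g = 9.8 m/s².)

a = g sin(θ) = 9.8 × sin(39°) = 6.1673 m/s²
v = √(2ad) = √(2 × 6.1673 × 49.5) = 24.71 m/s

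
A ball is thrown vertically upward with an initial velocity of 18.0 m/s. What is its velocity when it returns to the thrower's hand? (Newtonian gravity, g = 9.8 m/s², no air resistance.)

By conservation of energy (no air resistance), the ball returns to the throw height with the same speed as launch, but directed downward.
|v_ground| = v₀ = 18.0 m/s
v_ground = 18.0 m/s (downward)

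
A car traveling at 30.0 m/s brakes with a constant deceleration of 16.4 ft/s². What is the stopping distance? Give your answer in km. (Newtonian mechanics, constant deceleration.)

a = 16.4 ft/s² × 0.3048 = 4.99872 m/s²
d = v₀² / (2a) = 30.0² / (2 × 4.99872) = 900.0 / 9.99744 = 90.023 m
d = 90.023 m / 1000.0 = 0.09002 km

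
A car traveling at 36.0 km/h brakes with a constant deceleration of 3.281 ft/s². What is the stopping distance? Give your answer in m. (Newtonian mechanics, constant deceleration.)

v₀ = 36.0 km/h × 0.2777777777777778 = 10.0 m/s
a = 3.281 ft/s² × 0.3048 = 1.00005 m/s²
d = v₀² / (2a) = 10.0² / (2 × 1.00005) = 100.0 / 2.0001 = 50.0 m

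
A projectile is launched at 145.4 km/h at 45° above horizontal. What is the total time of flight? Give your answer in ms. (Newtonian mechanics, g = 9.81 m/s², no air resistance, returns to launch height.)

v₀ = 145.4 km/h × 0.2777777777777778 = 40.3889 m/s
T = 2 × v₀ × sin(θ) / g = 2 × 40.3889 × sin(45°) / 9.81 = 2 × 40.3889 × 0.707107 / 9.81 = 5.82248 s
T = 5.82248 s / 0.001 = 5822 ms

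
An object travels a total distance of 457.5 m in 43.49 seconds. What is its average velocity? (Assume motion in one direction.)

v_avg = Δd / Δt = 457.5 / 43.49 = 10.52 m/s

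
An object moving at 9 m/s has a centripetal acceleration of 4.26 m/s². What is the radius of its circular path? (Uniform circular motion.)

r = v²/a_c = 9²/4.26 = 19.01 m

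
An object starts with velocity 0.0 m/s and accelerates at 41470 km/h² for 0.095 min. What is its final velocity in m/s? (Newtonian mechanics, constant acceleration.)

a = 41470 km/h² × 7.716049382716049e-05 = 3.19985 m/s²
t = 0.095 min × 60.0 = 5.7 s
v = v₀ + a × t = 0.0 + 3.19985 × 5.7 = 18.24 m/s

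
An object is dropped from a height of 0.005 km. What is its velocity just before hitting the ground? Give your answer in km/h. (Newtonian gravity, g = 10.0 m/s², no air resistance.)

h = 0.005 km × 1000.0 = 5.0 m
v = √(2gh) = √(2 × 10.0 × 5.0) = 10.0 m/s
v = 10.0 m/s / 0.2777777777777778 = 36.0 km/h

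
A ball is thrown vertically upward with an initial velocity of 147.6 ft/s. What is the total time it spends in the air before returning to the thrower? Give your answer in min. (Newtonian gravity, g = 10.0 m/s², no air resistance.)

v₀ = 147.6 ft/s × 0.3048 = 44.9885 m/s
t_total = 2 × v₀ / g = 2 × 44.9885 / 10.0 = 8.9977 s
t_total = 8.9977 s / 60.0 = 0.15 min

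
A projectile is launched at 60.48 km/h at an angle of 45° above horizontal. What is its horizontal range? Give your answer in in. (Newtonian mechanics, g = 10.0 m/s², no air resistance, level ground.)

v₀ = 60.48 km/h × 0.2777777777777778 = 16.8 m/s
R = v₀² × sin(2θ) / g = 16.8² × sin(2 × 45°) / 10.0 = 282.24 × 1.0 / 10.0 = 28.224 m
R = 28.224 m / 0.0254 = 1111 in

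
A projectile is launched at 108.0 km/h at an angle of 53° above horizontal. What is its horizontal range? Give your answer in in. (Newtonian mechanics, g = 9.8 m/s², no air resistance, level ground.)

v₀ = 108.0 km/h × 0.2777777777777778 = 30.0 m/s
R = v₀² × sin(2θ) / g = 30.0² × sin(2 × 53°) / 9.8 = 900.0 × 0.961262 / 9.8 = 88.2792 m
R = 88.2792 m / 0.0254 = 3476 in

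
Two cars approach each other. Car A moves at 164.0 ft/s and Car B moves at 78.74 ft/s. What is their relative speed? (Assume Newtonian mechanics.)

v_rel = v_A + v_B = 164.0 + 78.74 = 242.74 ft/s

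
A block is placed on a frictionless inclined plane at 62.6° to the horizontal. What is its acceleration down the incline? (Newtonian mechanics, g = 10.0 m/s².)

a = g sin(θ) = 10.0 × sin(62.6°) = 10.0 × 0.8878 = 8.88 m/s²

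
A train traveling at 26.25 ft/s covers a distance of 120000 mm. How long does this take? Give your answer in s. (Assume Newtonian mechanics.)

d = 120000 mm × 0.001 = 120.0 m
v = 26.25 ft/s × 0.3048 = 8.001 m/s
t = d / v = 120.0 / 8.001 = 15.0 s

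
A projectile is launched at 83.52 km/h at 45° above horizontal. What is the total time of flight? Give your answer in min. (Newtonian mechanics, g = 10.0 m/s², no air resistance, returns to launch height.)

v₀ = 83.52 km/h × 0.2777777777777778 = 23.2 m/s
T = 2 × v₀ × sin(θ) / g = 2 × 23.2 × sin(45°) / 10.0 = 2 × 23.2 × 0.707107 / 10.0 = 3.28098 s
T = 3.28098 s / 60.0 = 0.05468 min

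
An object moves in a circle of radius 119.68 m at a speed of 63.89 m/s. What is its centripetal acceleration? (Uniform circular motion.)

a_c = v²/r = 63.89²/119.68 = 4081.9321/119.68 = 34.11 m/s²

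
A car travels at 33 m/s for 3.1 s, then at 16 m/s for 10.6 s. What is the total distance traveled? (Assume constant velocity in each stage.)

d₁ = v₁t₁ = 33 × 3.1 = 102.3 m
d₂ = v₂t₂ = 16 × 10.6 = 169.6 m
d_total = 102.3 + 169.6 = 271.9 m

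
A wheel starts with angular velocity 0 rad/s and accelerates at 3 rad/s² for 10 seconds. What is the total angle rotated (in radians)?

θ = ω₀t + ½αt² = 0×10 + ½×3×10² = 150.0 rad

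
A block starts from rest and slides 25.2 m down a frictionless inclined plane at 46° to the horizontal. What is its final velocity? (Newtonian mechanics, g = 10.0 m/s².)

a = g sin(θ) = 10.0 × sin(46°) = 7.1934 m/s²
v = √(2ad) = √(2 × 7.1934 × 25.2) = 19.04 m/s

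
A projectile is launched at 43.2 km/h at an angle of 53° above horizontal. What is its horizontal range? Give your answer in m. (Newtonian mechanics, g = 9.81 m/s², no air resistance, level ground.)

v₀ = 43.2 km/h × 0.2777777777777778 = 12.0 m/s
R = v₀² × sin(2θ) / g = 12.0² × sin(2 × 53°) / 9.81 = 144.0 × 0.961262 / 9.81 = 14.11 m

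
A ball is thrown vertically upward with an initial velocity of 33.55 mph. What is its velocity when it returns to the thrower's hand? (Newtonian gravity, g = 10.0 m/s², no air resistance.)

By conservation of energy (no air resistance), the ball returns to the throw height with the same speed as launch, but directed downward.
|v_ground| = v₀ = 33.55 mph
v_ground = 33.55 mph (downward)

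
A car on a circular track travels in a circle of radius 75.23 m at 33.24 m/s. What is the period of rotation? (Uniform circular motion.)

T = 2πr/v = 2π×75.23/33.24 = 14.22 s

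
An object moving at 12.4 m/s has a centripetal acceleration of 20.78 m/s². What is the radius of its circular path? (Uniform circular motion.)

r = v²/a_c = 12.4²/20.78 = 7.4 m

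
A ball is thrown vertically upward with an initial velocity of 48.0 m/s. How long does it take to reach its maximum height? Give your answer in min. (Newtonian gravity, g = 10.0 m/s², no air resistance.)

t_up = v₀ / g = 48.0 / 10.0 = 4.8 s
t_up = 4.8 s / 60.0 = 0.08 min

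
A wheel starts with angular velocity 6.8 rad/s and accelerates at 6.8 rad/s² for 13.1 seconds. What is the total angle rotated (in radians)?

θ = ω₀t + ½αt² = 6.8×13.1 + ½×6.8×13.1² = 672.55 rad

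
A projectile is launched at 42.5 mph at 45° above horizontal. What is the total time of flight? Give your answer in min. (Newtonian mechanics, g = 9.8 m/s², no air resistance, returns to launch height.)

v₀ = 42.5 mph × 0.44704 = 18.9992 m/s
T = 2 × v₀ × sin(θ) / g = 2 × 18.9992 × sin(45°) / 9.8 = 2 × 18.9992 × 0.707107 / 9.8 = 2.74173 s
T = 2.74173 s / 60.0 = 0.0457 min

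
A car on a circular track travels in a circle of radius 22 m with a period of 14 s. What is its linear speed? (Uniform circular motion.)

v = 2πr/T = 2π×22/14 = 9.87 m/s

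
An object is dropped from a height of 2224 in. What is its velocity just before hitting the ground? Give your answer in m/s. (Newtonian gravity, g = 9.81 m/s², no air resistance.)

h = 2224 in × 0.0254 = 56.4896 m
v = √(2gh) = √(2 × 9.81 × 56.4896) = 33.29 m/s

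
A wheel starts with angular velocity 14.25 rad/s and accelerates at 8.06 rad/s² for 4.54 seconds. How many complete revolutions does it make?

θ = ω₀t + ½αt² = 14.25×4.54 + ½×8.06×4.54² = 147.759748 rad
Total revolutions = θ/(2π) = 147.759748/(2π) = 23.52
Complete revolutions = ⌊23.52⌋ = 23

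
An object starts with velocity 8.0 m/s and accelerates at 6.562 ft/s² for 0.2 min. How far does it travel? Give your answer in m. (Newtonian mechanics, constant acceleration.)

a = 6.562 ft/s² × 0.3048 = 2.0001 m/s²
t = 0.2 min × 60.0 = 12.0 s
d = v₀ × t + ½ × a × t² = 8.0 × 12.0 + 0.5 × 2.0001 × 12.0² = 240.0 m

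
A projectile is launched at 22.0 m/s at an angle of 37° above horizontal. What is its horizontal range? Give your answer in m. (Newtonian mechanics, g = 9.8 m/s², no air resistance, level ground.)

R = v₀² × sin(2θ) / g = 22.0² × sin(2 × 37°) / 9.8 = 484.0 × 0.961262 / 9.8 = 47.47 m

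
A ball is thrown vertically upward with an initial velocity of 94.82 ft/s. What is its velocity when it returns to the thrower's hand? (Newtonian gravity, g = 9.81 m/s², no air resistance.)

By conservation of energy (no air resistance), the ball returns to the throw height with the same speed as launch, but directed downward.
|v_ground| = v₀ = 94.82 ft/s
v_ground = 94.82 ft/s (downward)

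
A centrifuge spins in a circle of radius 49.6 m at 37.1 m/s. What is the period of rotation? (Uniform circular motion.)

T = 2πr/v = 2π×49.6/37.1 = 8.4 s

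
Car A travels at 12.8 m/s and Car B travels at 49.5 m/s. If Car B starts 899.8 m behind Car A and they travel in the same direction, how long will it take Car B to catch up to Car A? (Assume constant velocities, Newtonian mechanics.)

Relative speed: v_rel = 49.5 - 12.8 = 36.7 m/s
Time to catch: t = d₀/v_rel = 899.8/36.7 = 24.52 s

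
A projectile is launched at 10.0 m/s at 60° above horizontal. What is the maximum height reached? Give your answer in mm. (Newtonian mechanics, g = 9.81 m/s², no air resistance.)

H = v₀² × sin²(θ) / (2g) = 10.0² × sin(60°)² / (2 × 9.81) = 100.0 × 0.75 / 19.62 = 3.82263 m
H = 3.82263 m / 0.001 = 3823 mm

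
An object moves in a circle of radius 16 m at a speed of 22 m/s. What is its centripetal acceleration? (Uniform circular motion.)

a_c = v²/r = 22²/16 = 484/16 = 30.25 m/s²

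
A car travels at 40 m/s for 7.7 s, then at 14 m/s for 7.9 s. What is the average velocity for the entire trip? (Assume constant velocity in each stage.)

d₁ = v₁t₁ = 40 × 7.7 = 308.0 m
d₂ = v₂t₂ = 14 × 7.9 = 110.6 m
d_total = 418.6 m, t_total = 15.6 s
v_avg = d_total/t_total = 418.6/15.6 = 26.83 m/s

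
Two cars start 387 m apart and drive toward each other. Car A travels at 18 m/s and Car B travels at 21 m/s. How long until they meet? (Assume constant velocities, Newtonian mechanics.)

Combined speed: v_combined = 18 + 21 = 39 m/s
Time to meet: t = d/v_combined = 387/39 = 9.92 s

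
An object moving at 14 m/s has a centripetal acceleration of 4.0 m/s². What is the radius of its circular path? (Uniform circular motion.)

r = v²/a_c = 14²/4.0 = 49.0 m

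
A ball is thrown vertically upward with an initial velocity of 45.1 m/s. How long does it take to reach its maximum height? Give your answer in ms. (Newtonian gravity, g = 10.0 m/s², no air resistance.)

t_up = v₀ / g = 45.1 / 10.0 = 4.51 s
t_up = 4.51 s / 0.001 = 4510 ms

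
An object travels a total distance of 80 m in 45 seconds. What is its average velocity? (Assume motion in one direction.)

v_avg = Δd / Δt = 80 / 45 = 1.78 m/s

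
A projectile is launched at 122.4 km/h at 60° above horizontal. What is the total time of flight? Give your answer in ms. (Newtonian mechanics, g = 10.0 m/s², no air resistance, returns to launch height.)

v₀ = 122.4 km/h × 0.2777777777777778 = 34.0 m/s
T = 2 × v₀ × sin(θ) / g = 2 × 34.0 × sin(60°) / 10.0 = 2 × 34.0 × 0.866025 / 10.0 = 5.88897 s
T = 5.88897 s / 0.001 = 5889 ms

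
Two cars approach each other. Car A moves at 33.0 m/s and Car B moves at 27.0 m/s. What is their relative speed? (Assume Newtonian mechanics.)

v_rel = v_A + v_B = 33.0 + 27.0 = 60.0 m/s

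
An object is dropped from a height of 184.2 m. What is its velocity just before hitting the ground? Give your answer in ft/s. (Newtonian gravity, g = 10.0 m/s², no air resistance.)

v = √(2gh) = √(2 × 10.0 × 184.2) = 60.696 m/s
v = 60.696 m/s / 0.3048 = 199.1 ft/s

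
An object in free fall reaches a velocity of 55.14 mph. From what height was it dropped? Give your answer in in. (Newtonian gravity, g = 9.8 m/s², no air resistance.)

v = 55.14 mph × 0.44704 = 24.6498 m/s
h = v² / (2g) = 24.6498² / (2 × 9.8) = 31.0006 m
h = 31.0006 m / 0.0254 = 1220 in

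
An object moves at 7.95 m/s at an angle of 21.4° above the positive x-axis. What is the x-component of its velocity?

vₓ = v cos(θ) = 7.95 × cos(21.4°) = 7.4 m/s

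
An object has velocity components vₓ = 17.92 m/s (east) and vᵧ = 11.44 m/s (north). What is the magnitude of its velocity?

|v| = √(vₓ² + vᵧ²) = √(17.92² + 11.44²) = √(452.0) = 21.26 m/s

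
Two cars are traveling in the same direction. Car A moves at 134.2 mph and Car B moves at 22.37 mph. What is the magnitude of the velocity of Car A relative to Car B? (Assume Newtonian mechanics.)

v_rel = |v_A - v_B| = |134.2 - 22.37| = 111.83 mph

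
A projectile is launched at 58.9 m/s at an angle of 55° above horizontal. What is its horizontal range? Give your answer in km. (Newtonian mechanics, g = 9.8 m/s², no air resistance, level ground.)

R = v₀² × sin(2θ) / g = 58.9² × sin(2 × 55°) / 9.8 = 3469.21 × 0.939693 / 9.8 = 332.652 m
R = 332.652 m / 1000.0 = 0.3327 km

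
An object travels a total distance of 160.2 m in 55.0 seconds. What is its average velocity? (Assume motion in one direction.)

v_avg = Δd / Δt = 160.2 / 55.0 = 2.91 m/s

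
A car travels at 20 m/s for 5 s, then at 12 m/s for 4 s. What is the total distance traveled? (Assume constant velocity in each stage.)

d₁ = v₁t₁ = 20 × 5 = 100 m
d₂ = v₂t₂ = 12 × 4 = 48 m
d_total = 100 + 48 = 148 m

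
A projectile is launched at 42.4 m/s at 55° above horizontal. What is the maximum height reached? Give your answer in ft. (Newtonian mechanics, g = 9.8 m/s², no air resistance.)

H = v₀² × sin²(θ) / (2g) = 42.4² × sin(55°)² / (2 × 9.8) = 1797.76 × 0.67101 / 19.6 = 61.5467 m
H = 61.5467 m / 0.3048 = 201.9 ft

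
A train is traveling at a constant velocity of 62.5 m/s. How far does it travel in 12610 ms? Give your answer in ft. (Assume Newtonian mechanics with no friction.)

t = 12610 ms × 0.001 = 12.61 s
d = v × t = 62.5 × 12.61 = 788.125 m
d = 788.125 m / 0.3048 = 2586 ft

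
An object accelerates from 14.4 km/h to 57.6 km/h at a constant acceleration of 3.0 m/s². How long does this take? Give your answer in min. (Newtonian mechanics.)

v₀ = 14.4 km/h × 0.2777777777777778 = 4.0 m/s
v = 57.6 km/h × 0.2777777777777778 = 16.0 m/s
t = (v - v₀) / a = (16.0 - 4.0) / 3.0 = 4.0 s
t = 4.0 s / 60.0 = 0.06667 min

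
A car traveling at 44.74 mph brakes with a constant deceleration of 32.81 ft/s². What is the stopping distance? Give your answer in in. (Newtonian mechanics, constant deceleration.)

v₀ = 44.74 mph × 0.44704 = 20.0006 m/s
a = 32.81 ft/s² × 0.3048 = 10.0005 m/s²
d = v₀² / (2a) = 20.0006² / (2 × 10.0005) = 400.024 / 20.001 = 20.0002 m
d = 20.0002 m / 0.0254 = 787.4 in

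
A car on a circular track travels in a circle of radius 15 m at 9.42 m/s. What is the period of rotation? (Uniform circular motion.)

T = 2πr/v = 2π×15/9.42 = 10.01 s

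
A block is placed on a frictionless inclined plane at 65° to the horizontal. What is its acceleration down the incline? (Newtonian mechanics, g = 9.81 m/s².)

a = g sin(θ) = 9.81 × sin(65°) = 9.81 × 0.9063 = 8.89 m/s²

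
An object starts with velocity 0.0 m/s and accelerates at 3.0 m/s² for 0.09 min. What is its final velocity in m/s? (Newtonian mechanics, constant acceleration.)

t = 0.09 min × 60.0 = 5.4 s
v = v₀ + a × t = 0.0 + 3.0 × 5.4 = 16.2 m/s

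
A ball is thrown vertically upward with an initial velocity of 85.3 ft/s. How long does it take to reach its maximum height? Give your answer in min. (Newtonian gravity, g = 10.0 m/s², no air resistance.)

v₀ = 85.3 ft/s × 0.3048 = 25.9994 m/s
t_up = v₀ / g = 25.9994 / 10.0 = 2.59994 s
t_up = 2.59994 s / 60.0 = 0.04333 min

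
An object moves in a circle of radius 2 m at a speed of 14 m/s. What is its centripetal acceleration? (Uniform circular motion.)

a_c = v²/r = 14²/2 = 196/2 = 98.0 m/s²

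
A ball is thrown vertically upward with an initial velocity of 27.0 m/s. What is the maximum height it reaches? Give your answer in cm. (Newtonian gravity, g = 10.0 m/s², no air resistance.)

h_max = v₀² / (2g) = 27.0² / (2 × 10.0) = 729.0 / 20.0 = 36.45 m
h_max = 36.45 m / 0.01 = 3645 cm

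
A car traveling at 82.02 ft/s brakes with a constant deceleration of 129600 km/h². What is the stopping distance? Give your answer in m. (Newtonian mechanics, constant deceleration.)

v₀ = 82.02 ft/s × 0.3048 = 24.9997 m/s
a = 129600 km/h² × 7.716049382716049e-05 = 10.0 m/s²
d = v₀² / (2a) = 24.9997² / (2 × 10.0) = 624.985 / 20.0 = 31.25 m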